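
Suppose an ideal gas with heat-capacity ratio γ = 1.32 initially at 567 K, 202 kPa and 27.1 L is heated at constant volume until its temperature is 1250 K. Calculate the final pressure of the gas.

445 kPa

Isochoric: V stays 27.1 L; P/T = const ⇒ T₂ = 1250 K, P₂ = 445 kPa.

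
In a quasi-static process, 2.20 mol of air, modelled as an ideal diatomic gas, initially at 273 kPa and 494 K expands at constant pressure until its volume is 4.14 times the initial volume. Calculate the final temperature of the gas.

V₁ = nRT₁/P₁ = 2.20×8.314×494/273 = 33.1 L.
Isobaric: P stays 273 kPa; V/T = const ⇒ T₂ = 2050 K, V₂ = 137 L.

2050 K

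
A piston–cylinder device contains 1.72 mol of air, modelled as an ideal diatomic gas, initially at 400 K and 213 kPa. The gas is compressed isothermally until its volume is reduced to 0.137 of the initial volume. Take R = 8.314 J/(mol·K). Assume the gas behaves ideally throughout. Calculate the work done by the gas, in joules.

-11400 J

V₁ = nRT₁/P₁ = 1.72×8.314×400/213 = 26.9 L.
Isothermal: T stays 400 K; PV = const ⇒ V₂ = 3.68 L, P₂ = 1550 kPa.
W = nRT ln(V₂/V₁) = 1.72×8.314×400×ln(0.137) = -11400 J.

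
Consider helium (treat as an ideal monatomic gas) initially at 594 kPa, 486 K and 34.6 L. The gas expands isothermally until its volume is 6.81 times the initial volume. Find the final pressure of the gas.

87.2 kPa

Isothermal: T stays 486 K; PV = const ⇒ V₂ = 236 L, P₂ = 87.2 kPa.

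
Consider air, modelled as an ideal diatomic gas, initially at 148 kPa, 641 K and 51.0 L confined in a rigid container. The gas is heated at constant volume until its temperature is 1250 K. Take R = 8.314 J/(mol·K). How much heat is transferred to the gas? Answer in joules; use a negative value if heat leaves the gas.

17900 J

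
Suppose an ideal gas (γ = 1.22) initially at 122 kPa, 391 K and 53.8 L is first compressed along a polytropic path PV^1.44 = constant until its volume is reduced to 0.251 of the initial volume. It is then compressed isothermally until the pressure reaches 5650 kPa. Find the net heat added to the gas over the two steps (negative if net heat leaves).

-9760 J

n = P₁V₁/(RT₁) = 122×53.8/(8.314×391) = 2.02 mol.
Step 1 — Polytropic n=1.44: T₂ = T₁(V₁/V₂)^(n−1) = 391×(3.98)^0.44 = 718 K; P₂ = P₁(V₁/V₂)^n = 893 kPa.
W = (P₁V₁−P₂V₂)/(n−1) = (122×53.8−893×13.5)/0.44 = -12500 J.
ΔU = nCvΔT = 2.02×37.8×(718−391) = 25000 J.
Q = ΔU + W = 12500 J.
State after step 1: P = 893 kPa, V = 13.5 L, T = 718 K.
Step 2 — Isothermal: T stays 718 K; PV = const ⇒ V₂ = 2.13 L, P₂ = 5650 kPa.
ΔU = 0 (ideal gas, T constant).
W = nRT ln(V₂/V₁) = 2.02×8.314×718×ln(0.158) = -22200 J.
Q = ΔU + W = -22200 J.
Net over both steps: W = -34700 J, Q = -9760 J, ΔU = 25000 J.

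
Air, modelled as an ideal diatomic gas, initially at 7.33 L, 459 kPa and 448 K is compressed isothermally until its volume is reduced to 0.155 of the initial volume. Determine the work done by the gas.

-6270 J

n = P₁V₁/(RT₁) = 459×7.33/(8.314×448) = 0.903 mol.
Isothermal: T stays 448 K; PV = const ⇒ V₂ = 1.14 L, P₂ = 2960 kPa.
W = nRT ln(V₂/V₁) = 0.903×8.314×448×ln(0.155) = -6270 J.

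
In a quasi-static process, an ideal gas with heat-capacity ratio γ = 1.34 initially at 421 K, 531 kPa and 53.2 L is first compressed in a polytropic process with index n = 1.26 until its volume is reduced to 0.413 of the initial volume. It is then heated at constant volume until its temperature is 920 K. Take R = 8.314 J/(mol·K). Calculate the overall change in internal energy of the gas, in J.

98500 J

n = P₁V₁/(RT₁) = 531×53.2/(8.314×421) = 8.07 mol.
Step 1 — Polytropic n=1.26: T₂ = T₁(V₁/V₂)^(n−1) = 421×(2.42)^0.26 = 530 K; P₂ = P₁(V₁/V₂)^n = 1620 kPa.
W = (P₁V₁−P₂V₂)/(n−1) = (531×53.2−1620×22.0)/0.26 = -28100 J.
ΔU = nCvΔT = 8.07×24.5×(530−421) = 21500 J.
Q = ΔU + W = -6610 J.
State after step 1: P = 1620 kPa, V = 22.0 L, T = 530 K.
Step 2 — Isochoric: V stays 22.0 L; P/T = const ⇒ T₂ = 920 K, P₂ = 2810 kPa.
W = 0 (no volume change).
ΔU = nCvΔT = 8.07×24.5×(920−530) = 77000 J.
Q = ΔU = 77000 J.
Net over both steps: W = -28100 J, Q = 70400 J, ΔU = 98500 J.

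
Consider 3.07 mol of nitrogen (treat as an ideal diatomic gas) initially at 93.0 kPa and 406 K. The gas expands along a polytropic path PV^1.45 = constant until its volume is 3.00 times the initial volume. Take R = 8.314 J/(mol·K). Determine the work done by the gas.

8980 J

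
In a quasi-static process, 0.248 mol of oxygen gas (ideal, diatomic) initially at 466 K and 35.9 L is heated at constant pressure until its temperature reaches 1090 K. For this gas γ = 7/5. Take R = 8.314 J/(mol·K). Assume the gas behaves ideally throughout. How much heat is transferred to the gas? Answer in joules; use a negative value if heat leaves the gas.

P₁ = nRT₁/V₁ = 0.248×8.314×466/35.9 = 26.8 kPa.
Isobaric: P stays 26.8 kPa; V/T = const ⇒ T₂ = 1090 K, V₂ = 84.0 L.
W = PΔV = 26.8×(84.0−35.9) kPa·L = 1290 J.
ΔU = nCvΔT = 0.248×20.8×(1090−466) = 3220 J.
Q = ΔU + W = nCpΔT = 4500 J.

4500 J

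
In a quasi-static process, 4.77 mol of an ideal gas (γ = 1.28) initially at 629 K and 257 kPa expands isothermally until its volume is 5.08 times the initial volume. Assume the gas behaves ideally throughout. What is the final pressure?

50.6 kPa

V₁ = nRT₁/P₁ = 4.77×8.314×629/257 = 97.1 L.
Isothermal: T stays 629 K; PV = const ⇒ V₂ = 493 L, P₂ = 50.6 kPa.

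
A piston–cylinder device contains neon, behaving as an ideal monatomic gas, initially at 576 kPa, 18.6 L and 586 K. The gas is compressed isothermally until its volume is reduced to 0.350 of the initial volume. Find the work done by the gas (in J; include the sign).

n = P₁V₁/(RT₁) = 576×18.6/(8.314×586) = 2.20 mol.
Isothermal: T stays 586 K; PV = const ⇒ V₂ = 6.51 L, P₂ = 1650 kPa.
W = nRT ln(V₂/V₁) = 2.20×8.314×586×ln(0.350) = -11200 J.

-11200 J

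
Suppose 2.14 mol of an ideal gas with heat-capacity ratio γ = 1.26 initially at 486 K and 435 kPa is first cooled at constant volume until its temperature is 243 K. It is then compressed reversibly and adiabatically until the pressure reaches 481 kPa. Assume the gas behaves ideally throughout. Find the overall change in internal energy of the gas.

V₁ = nRT₁/P₁ = 2.14×8.314×486/435 = 19.9 L.
Step 1 — Isochoric: V stays 19.9 L; P/T = const ⇒ T₂ = 243 K, P₂ = 218 kPa.
W = 0 (no volume change).
ΔU = nCvΔT = 2.14×32.0×(243−486) = -16600 J.
Q = ΔU = -16600 J.
State after step 1: P = 218 kPa, V = 19.9 L, T = 243 K.
Step 2 — Adiabatic: T₂/T₁ = (P₂/P₁)^((γ−1)/γ) ⇒ T₂ = 243×(2.21)^0.206 = 286 K; V₂ = 10.6 L.
ΔU = nCvΔT = 2.14×32.0×(286−243) = 2960 J.
Q = 0 for an adiabatic process, so W = −ΔU = -2960 J.
Net over both steps: W = -2960 J, Q = -16600 J, ΔU = -13700 J.

-13700 J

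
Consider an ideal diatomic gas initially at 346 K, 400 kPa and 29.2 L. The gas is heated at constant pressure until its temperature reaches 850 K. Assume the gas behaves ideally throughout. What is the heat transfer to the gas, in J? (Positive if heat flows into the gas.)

n = P₁V₁/(RT₁) = 400×29.2/(8.314×346) = 4.06 mol.
Isobaric: P stays 400 kPa; V/T = const ⇒ T₂ = 850 K, V₂ = 71.7 L.
W = PΔV = 400×(71.7−29.2) kPa·L = 17000 J.
ΔU = nCvΔT = 4.06×20.8×(850−346) = 42500 J.
Q = ΔU + W = nCpΔT = 59500 J.

59500 J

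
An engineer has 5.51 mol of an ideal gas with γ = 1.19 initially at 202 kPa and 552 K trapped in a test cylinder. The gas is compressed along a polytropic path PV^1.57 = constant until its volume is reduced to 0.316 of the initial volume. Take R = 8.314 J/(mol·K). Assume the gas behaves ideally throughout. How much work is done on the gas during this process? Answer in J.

41200 J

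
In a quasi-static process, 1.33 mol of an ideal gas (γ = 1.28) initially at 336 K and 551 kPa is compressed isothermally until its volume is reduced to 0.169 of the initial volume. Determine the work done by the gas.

-6610 J

V₁ = nRT₁/P₁ = 1.33×8.314×336/551 = 6.74 L.
Isothermal: T stays 336 K; PV = const ⇒ V₂ = 1.14 L, P₂ = 3260 kPa.
W = nRT ln(V₂/V₁) = 1.33×8.314×336×ln(0.169) = -6610 J.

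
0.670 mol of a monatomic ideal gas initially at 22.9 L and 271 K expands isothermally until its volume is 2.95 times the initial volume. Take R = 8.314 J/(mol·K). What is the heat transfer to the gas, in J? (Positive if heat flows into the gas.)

1630 J

P₁ = nRT₁/V₁ = 0.670×8.314×271/22.9 = 65.9 kPa.
Isothermal: T stays 271 K; PV = const ⇒ V₂ = 67.6 L, P₂ = 22.3 kPa.
ΔU = 0 (ideal gas, T constant).
W = nRT ln(V₂/V₁) = 0.670×8.314×271×ln(2.95) = 1630 J.
Q = ΔU + W = 1630 J.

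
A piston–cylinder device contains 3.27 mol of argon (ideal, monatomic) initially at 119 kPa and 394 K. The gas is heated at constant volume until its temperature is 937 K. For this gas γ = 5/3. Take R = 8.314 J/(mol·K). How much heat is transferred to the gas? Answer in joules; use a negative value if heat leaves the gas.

V₁ = nRT₁/P₁ = 3.27×8.314×394/119 = 90.0 L.
Isochoric: V stays 90.0 L; P/T = const ⇒ T₂ = 937 K, P₂ = 283 kPa.
W = 0 (no volume change).
ΔU = nCvΔT = 3.27×12.5×(937−394) = 22100 J.
Q = ΔU = 22100 J.

22100 J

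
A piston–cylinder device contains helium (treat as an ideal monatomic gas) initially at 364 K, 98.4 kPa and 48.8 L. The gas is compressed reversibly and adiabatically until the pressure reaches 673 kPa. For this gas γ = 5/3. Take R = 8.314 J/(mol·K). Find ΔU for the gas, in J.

8340 J

n = P₁V₁/(RT₁) = 98.4×48.8/(8.314×364) = 1.59 mol.
Adiabatic: T₂/T₁ = (P₂/P₁)^((γ−1)/γ) ⇒ T₂ = 364×(6.84)^0.400 = 785 K; V₂ = 15.4 L.
For an ideal gas ΔU = nCvΔT with Cv = (3/2)R = 12.5 J/(mol·K).
ΔU = 1.59×12.5×(785−364) = 8340 J.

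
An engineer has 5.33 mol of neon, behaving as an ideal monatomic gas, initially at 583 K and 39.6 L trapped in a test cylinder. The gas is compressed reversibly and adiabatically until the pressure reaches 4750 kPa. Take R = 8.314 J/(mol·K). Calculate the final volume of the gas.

12.0 L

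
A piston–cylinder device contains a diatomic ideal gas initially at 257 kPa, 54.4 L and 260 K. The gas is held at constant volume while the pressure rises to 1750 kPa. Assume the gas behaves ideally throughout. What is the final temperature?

Isochoric: V stays 54.4 L; P/T = const ⇒ T₂ = 1770 K, P₂ = 1750 kPa.

1770 K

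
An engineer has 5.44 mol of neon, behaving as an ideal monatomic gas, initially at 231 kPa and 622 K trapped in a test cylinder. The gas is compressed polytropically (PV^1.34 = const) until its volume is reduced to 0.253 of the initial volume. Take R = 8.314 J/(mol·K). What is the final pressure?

V₁ = nRT₁/P₁ = 5.44×8.314×622/231 = 122 L.
Polytropic n=1.34: T₂ = T₁(V₁/V₂)^(n−1) = 622×(3.95)^0.34 = 992 K; P₂ = P₁(V₁/V₂)^n = 1460 kPa.

1460 kPa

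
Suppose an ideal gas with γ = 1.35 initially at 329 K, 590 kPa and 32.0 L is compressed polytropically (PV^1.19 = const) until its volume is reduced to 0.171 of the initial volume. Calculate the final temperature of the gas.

Polytropic n=1.19: T₂ = T₁(V₁/V₂)^(n−1) = 329×(5.85)^0.19 = 460 K; P₂ = P₁(V₁/V₂)^n = 4830 kPa.

460 K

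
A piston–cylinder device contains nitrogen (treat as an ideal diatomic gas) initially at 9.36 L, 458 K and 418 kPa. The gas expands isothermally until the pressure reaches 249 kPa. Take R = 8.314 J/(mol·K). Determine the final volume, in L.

Isothermal: T stays 458 K; PV = const ⇒ V₂ = 15.7 L, P₂ = 249 kPa.

15.7 L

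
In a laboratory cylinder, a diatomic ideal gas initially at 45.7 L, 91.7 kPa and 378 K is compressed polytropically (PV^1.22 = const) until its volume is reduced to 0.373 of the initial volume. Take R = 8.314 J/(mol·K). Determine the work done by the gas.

n = P₁V₁/(RT₁) = 91.7×45.7/(8.314×378) = 1.33 mol.
Polytropic n=1.22: T₂ = T₁(V₁/V₂)^(n−1) = 378×(2.68)^0.22 = 470 K; P₂ = P₁(V₁/V₂)^n = 305 kPa.
W = (P₁V₁−P₂V₂)/(n−1) = (91.7×45.7−305×17.0)/0.22 = -4620 J.

-4620 J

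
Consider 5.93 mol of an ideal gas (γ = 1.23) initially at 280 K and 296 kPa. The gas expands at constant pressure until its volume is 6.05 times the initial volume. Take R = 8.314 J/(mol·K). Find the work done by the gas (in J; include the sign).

69700 J

V₁ = nRT₁/P₁ = 5.93×8.314×280/296 = 46.6 L.
Isobaric: P stays 296 kPa; V/T = const ⇒ T₂ = 1690 K, V₂ = 282 L.
W = PΔV = 296×(282−46.6) kPa·L = 69700 J.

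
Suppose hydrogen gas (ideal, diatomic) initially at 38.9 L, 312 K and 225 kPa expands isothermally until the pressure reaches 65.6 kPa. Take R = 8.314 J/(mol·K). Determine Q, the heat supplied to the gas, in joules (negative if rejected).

10800 J

n = P₁V₁/(RT₁) = 225×38.9/(8.314×312) = 3.37 mol.
Isothermal: T stays 312 K; PV = const ⇒ V₂ = 133 L, P₂ = 65.6 kPa.
ΔU = 0 (ideal gas, T constant).
W = nRT ln(V₂/V₁) = 3.37×8.314×312×ln(3.43) = 10800 J.
Q = ΔU + W = 10800 J.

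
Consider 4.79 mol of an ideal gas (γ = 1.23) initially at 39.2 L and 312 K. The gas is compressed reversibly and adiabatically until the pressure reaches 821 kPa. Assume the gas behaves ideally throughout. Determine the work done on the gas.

P₁ = nRT₁/V₁ = 4.79×8.314×312/39.2 = 317 kPa.
Adiabatic: T₂/T₁ = (P₂/P₁)^((γ−1)/γ) ⇒ T₂ = 312×(2.59)^0.187 = 373 K; V₂ = 18.1 L.
ΔU = nCvΔT = 4.79×36.1×(373−312) = 10500 J.
Q = 0 for an adiabatic process, so W = −ΔU = -10500 J.
Work done on the gas = −W_by = 10500 J.

10500 J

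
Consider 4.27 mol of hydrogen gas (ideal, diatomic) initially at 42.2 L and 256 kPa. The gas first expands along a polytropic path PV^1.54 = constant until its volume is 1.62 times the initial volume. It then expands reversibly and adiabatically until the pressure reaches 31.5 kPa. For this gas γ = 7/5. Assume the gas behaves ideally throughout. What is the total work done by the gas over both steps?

T₁ = P₁V₁/(nR) = 256×42.2/(4.27×8.314) = 304 K.
Step 1 — Polytropic n=1.54: T₂ = T₁(V₁/V₂)^(n−1) = 304×(0.617)^0.54 = 235 K; P₂ = P₁(V₁/V₂)^n = 122 kPa.
W = (P₁V₁−P₂V₂)/(n−1) = (256×42.2−122×68.4)/0.54 = 4590 J.
ΔU = nCvΔT = 4.27×20.8×(235−304) = -6190 J.
Q = ΔU + W = -1610 J.
State after step 1: P = 122 kPa, V = 68.4 L, T = 235 K.
Step 2 — Adiabatic: T₂/T₁ = (P₂/P₁)^((γ−1)/γ) ⇒ T₂ = 235×(0.259)^0.286 = 159 K; V₂ = 180 L.
ΔU = nCvΔT = 4.27×20.8×(159−235) = -6670 J.
Q = 0 for an adiabatic process, so W = −ΔU = 6670 J.
Net over both steps: W = 11300 J, Q = -1610 J, ΔU = -12900 J.

11300 J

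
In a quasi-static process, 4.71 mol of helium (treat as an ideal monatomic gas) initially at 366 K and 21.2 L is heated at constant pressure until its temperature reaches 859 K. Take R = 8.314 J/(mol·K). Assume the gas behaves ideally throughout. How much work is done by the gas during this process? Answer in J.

P₁ = nRT₁/V₁ = 4.71×8.314×366/21.2 = 676 kPa.
Isobaric: P stays 676 kPa; V/T = const ⇒ T₂ = 859 K, V₂ = 49.8 L.
W = PΔV = 676×(49.8−21.2) kPa·L = 19300 J.

19300 J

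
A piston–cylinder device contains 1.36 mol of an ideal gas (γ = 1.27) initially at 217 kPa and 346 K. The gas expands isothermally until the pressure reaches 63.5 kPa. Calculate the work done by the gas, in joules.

4810 J

V₁ = nRT₁/P₁ = 1.36×8.314×346/217 = 18.0 L.
Isothermal: T stays 346 K; PV = const ⇒ V₂ = 61.6 L, P₂ = 63.5 kPa.
W = nRT ln(V₂/V₁) = 1.36×8.314×346×ln(3.42) = 4810 J.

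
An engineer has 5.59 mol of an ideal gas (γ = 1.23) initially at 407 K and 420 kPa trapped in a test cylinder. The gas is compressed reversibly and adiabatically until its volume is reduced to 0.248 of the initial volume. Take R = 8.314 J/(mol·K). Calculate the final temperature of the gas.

561 K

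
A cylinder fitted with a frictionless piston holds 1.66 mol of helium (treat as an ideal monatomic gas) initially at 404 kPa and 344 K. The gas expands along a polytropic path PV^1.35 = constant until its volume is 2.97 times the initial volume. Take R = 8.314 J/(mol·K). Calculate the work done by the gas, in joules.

4300 J

V₁ = nRT₁/P₁ = 1.66×8.314×344/404 = 11.8 L.
Polytropic n=1.35: T₂ = T₁(V₁/V₂)^(n−1) = 344×(0.337)^0.35 = 235 K; P₂ = P₁(V₁/V₂)^n = 92.9 kPa.
W = (P₁V₁−P₂V₂)/(n−1) = (404×11.8−92.9×34.9)/0.35 = 4300 J.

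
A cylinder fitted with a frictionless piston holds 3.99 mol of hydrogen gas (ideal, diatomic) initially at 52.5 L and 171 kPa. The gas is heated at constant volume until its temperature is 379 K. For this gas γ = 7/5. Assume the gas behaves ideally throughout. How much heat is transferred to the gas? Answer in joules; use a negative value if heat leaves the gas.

8990 J

T₁ = P₁V₁/(nR) = 171×52.5/(3.99×8.314) = 271 K.
Isochoric: V stays 52.5 L; P/T = const ⇒ T₂ = 379 K, P₂ = 239 kPa.
W = 0 (no volume change).
ΔU = nCvΔT = 3.99×20.8×(379−271) = 8990 J.
Q = ΔU = 8990 J.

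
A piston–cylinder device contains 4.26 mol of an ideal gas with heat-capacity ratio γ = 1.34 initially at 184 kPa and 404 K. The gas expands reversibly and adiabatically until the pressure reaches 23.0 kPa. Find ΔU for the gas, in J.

V₁ = nRT₁/P₁ = 4.26×8.314×404/184 = 77.8 L.
Adiabatic: T₂/T₁ = (P₂/P₁)^((γ−1)/γ) ⇒ T₂ = 404×(0.125)^0.254 = 238 K; V₂ = 367 L.
For an ideal gas ΔU = nCvΔT with Cv = R/(γ−1) = 24.5 J/(mol·K).
ΔU = 4.26×24.5×(238−404) = -17300 J.

-17300 J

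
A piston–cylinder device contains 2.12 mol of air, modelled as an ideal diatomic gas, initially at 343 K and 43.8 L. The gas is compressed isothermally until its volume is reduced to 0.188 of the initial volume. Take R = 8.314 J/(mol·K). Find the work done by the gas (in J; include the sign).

-10100 J

P₁ = nRT₁/V₁ = 2.12×8.314×343/43.8 = 138 kPa.
Isothermal: T stays 343 K; PV = const ⇒ V₂ = 8.23 L, P₂ = 734 kPa.
W = nRT ln(V₂/V₁) = 2.12×8.314×343×ln(0.188) = -10100 J.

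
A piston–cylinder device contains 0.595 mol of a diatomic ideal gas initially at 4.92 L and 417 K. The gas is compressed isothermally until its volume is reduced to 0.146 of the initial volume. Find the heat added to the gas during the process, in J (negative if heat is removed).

P₁ = nRT₁/V₁ = 0.595×8.314×417/4.92 = 419 kPa.
Isothermal: T stays 417 K; PV = const ⇒ V₂ = 0.718 L, P₂ = 2870 kPa.
ΔU = 0 (ideal gas, T constant).
W = nRT ln(V₂/V₁) = 0.595×8.314×417×ln(0.146) = -3970 J.
Q = ΔU + W = -3970 J.

-3970 J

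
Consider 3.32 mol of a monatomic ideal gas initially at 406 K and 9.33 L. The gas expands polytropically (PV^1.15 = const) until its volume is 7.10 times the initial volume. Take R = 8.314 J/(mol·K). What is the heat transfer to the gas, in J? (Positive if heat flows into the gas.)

14700 J

P₁ = nRT₁/V₁ = 3.32×8.314×406/9.33 = 1200 kPa.
Polytropic n=1.15: T₂ = T₁(V₁/V₂)^(n−1) = 406×(0.141)^0.15 = 303 K; P₂ = P₁(V₁/V₂)^n = 126 kPa.
W = (P₁V₁−P₂V₂)/(n−1) = (1200×9.33−126×66.2)/0.15 = 19000 J.
ΔU = nCvΔT = 3.32×12.5×(303−406) = -4280 J.
Q = ΔU + W = 14700 J.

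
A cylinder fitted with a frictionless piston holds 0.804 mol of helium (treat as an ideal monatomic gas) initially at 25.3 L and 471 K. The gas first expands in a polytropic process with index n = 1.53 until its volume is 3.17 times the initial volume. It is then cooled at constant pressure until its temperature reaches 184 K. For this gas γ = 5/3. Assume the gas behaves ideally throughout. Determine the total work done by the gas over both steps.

2240 J

P₁ = nRT₁/V₁ = 0.804×8.314×471/25.3 = 124 kPa.
Step 1 — Polytropic n=1.53: T₂ = T₁(V₁/V₂)^(n−1) = 471×(0.315)^0.53 = 256 K; P₂ = P₁(V₁/V₂)^n = 21.3 kPa.
W = (P₁V₁−P₂V₂)/(n−1) = (124×25.3−21.3×80.2)/0.53 = 2720 J.
ΔU = nCvΔT = 0.804×12.5×(256−471) = -2160 J.
Q = ΔU + W = 557 J.
State after step 1: P = 21.3 kPa, V = 80.2 L, T = 256 K.
Step 2 — Isobaric: P stays 21.3 kPa; V/T = const ⇒ T₂ = 184 K, V₂ = 57.7 L.
W = PΔV = 21.3×(57.7−80.2) kPa·L = -478 J.
ΔU = nCvΔT = 0.804×12.5×(184−256) = -717 J.
Q = ΔU + W = nCpΔT = -1200 J.
Net over both steps: W = 2240 J, Q = -638 J, ΔU = -2880 J.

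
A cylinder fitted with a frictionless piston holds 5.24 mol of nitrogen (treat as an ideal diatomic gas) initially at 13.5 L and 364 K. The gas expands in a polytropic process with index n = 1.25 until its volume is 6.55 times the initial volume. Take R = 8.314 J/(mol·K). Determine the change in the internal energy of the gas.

P₁ = nRT₁/V₁ = 5.24×8.314×364/13.5 = 1170 kPa.
Polytropic n=1.25: T₂ = T₁(V₁/V₂)^(n−1) = 364×(0.153)^0.25 = 228 K; P₂ = P₁(V₁/V₂)^n = 112 kPa.
For an ideal gas ΔU = nCvΔT with Cv = (5/2)R = 20.8 J/(mol·K).
ΔU = 5.24×20.8×(228−364) = -14900 J.

-14900 J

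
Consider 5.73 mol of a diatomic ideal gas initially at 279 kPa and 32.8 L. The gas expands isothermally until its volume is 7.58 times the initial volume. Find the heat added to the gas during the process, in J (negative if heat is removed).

T₁ = P₁V₁/(nR) = 279×32.8/(5.73×8.314) = 192 K.
Isothermal: T stays 192 K; PV = const ⇒ V₂ = 249 L, P₂ = 36.8 kPa.
ΔU = 0 (ideal gas, T constant).
W = nRT ln(V₂/V₁) = 5.73×8.314×192×ln(7.58) = 18500 J.
Q = ΔU + W = 18500 J.

18500 J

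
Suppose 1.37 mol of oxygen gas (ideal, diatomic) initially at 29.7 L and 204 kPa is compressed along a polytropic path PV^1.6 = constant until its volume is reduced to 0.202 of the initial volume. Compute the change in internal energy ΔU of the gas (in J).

T₁ = P₁V₁/(nR) = 204×29.7/(1.37×8.314) = 532 K.
Polytropic n=1.6: T₂ = T₁(V₁/V₂)^(n−1) = 532×(4.95)^0.60 = 1390 K; P₂ = P₁(V₁/V₂)^n = 2640 kPa.
For an ideal gas ΔU = nCvΔT with Cv = (5/2)R = 20.8 J/(mol·K).
ΔU = 1.37×20.8×(1390−532) = 24400 J.

24400 J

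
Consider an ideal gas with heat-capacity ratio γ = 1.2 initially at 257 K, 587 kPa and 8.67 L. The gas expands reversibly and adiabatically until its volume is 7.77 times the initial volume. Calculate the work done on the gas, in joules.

n = P₁V₁/(RT₁) = 587×8.67/(8.314×257) = 2.38 mol.
Adiabatic: TV^(γ−1) = const ⇒ T₂ = 257×(0.129)^0.200 = 171 K; PV^γ = const ⇒ P₂ = 50.1 kPa.
ΔU = nCvΔT = 2.38×41.6×(171−257) = -8560 J.
Q = 0 for an adiabatic process, so W = −ΔU = 8560 J.
Work done on the gas = −W_by = -8560 J.

-8560 J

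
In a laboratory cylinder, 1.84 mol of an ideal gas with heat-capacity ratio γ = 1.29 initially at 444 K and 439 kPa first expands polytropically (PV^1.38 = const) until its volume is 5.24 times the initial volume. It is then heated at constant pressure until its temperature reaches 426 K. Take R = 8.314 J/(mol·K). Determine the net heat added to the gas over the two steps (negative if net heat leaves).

V₁ = nRT₁/P₁ = 1.84×8.314×444/439 = 15.5 L.
Step 1 — Polytropic n=1.38: T₂ = T₁(V₁/V₂)^(n−1) = 444×(0.191)^0.38 = 237 K; P₂ = P₁(V₁/V₂)^n = 44.6 kPa.
W = (P₁V₁−P₂V₂)/(n−1) = (439×15.5−44.6×81.1)/0.38 = 8350 J.
ΔU = nCvΔT = 1.84×28.7×(237−444) = -10900 J.
Q = ΔU + W = -2590 J.
State after step 1: P = 44.6 kPa, V = 81.1 L, T = 237 K.
Step 2 — Isobaric: P stays 44.6 kPa; V/T = const ⇒ T₂ = 426 K, V₂ = 146 L.
W = PΔV = 44.6×(146−81.1) kPa·L = 2900 J.
ΔU = nCvΔT = 1.84×28.7×(426−237) = 9990 J.
Q = ΔU + W = nCpΔT = 12900 J.
Net over both steps: W = 11200 J, Q = 10300 J, ΔU = -950 J.

10300 J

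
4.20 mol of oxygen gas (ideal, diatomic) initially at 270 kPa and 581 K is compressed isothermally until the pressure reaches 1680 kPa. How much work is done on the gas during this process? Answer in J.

37100 J

V₁ = nRT₁/P₁ = 4.20×8.314×581/270 = 75.1 L.
Isothermal: T stays 581 K; PV = const ⇒ V₂ = 12.1 L, P₂ = 1680 kPa.
W = nRT ln(V₂/V₁) = 4.20×8.314×581×ln(0.161) = -37100 J.
Work done on the gas = −W_by = 37100 J.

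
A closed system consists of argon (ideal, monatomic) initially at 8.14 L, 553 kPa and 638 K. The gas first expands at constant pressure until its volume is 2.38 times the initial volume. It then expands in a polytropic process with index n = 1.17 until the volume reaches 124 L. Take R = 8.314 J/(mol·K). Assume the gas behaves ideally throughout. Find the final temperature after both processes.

n = P₁V₁/(RT₁) = 553×8.14/(8.314×638) = 0.849 mol.
Step 1 — Isobaric: P stays 553 kPa; V/T = const ⇒ T₂ = 1520 K, V₂ = 19.4 L.
W = PΔV = 553×(19.4−8.14) kPa·L = 6210 J.
ΔU = nCvΔT = 0.849×12.5×(1520−638) = 9320 J.
Q = ΔU + W = nCpΔT = 15500 J.
State after step 1: P = 553 kPa, V = 19.4 L, T = 1520 K.
Step 2 — Polytropic n=1.17: T₂ = T₁(V₁/V₂)^(n−1) = 1520×(0.156)^0.17 = 1110 K; P₂ = P₁(V₁/V₂)^n = 63.0 kPa.
W = (P₁V₁−P₂V₂)/(n−1) = (553×19.4−63.0×124)/0.17 = 17100 J.
ΔU = nCvΔT = 0.849×12.5×(1110−1520) = -4350 J.
Q = ΔU + W = 12700 J.
Net over both steps: W = 23300 J, Q = 28200 J, ΔU = 4970 J.

1110 K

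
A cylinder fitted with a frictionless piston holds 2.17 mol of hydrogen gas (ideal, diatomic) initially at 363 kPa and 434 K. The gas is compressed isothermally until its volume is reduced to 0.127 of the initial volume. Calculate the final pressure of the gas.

2860 kPa

V₁ = nRT₁/P₁ = 2.17×8.314×434/363 = 21.6 L.
Isothermal: T stays 434 K; PV = const ⇒ V₂ = 2.74 L, P₂ = 2860 kPa.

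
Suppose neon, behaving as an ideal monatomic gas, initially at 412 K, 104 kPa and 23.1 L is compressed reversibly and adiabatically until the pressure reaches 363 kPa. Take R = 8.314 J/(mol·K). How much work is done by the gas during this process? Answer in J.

-2340 J

n = P₁V₁/(RT₁) = 104×23.1/(8.314×412) = 0.701 mol.
Adiabatic: T₂/T₁ = (P₂/P₁)^((γ−1)/γ) ⇒ T₂ = 412×(3.49)^0.400 = 679 K; V₂ = 10.9 L.
ΔU = nCvΔT = 0.701×12.5×(679−412) = 2340 J.
Q = 0 for an adiabatic process, so W = −ΔU = -2340 J.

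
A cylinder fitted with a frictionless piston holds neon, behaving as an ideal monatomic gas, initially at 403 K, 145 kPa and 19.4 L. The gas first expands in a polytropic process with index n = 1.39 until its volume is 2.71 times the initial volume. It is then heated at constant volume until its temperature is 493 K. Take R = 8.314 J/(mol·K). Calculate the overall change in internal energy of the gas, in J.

n = P₁V₁/(RT₁) = 145×19.4/(8.314×403) = 0.840 mol.
Step 1 — Polytropic n=1.39: T₂ = T₁(V₁/V₂)^(n−1) = 403×(0.369)^0.39 = 273 K; P₂ = P₁(V₁/V₂)^n = 36.3 kPa.
W = (P₁V₁−P₂V₂)/(n−1) = (145×19.4−36.3×52.6)/0.39 = 2320 J.
ΔU = nCvΔT = 0.840×12.5×(273−403) = -1360 J.
Q = ΔU + W = 964 J.
State after step 1: P = 36.3 kPa, V = 52.6 L, T = 273 K.
Step 2 — Isochoric: V stays 52.6 L; P/T = const ⇒ T₂ = 493 K, P₂ = 65.5 kPa.
W = 0 (no volume change).
ΔU = nCvΔT = 0.840×12.5×(493−273) = 2300 J.
Q = ΔU = 2300 J.
Net over both steps: W = 2320 J, Q = 3270 J, ΔU = 942 J.

942 J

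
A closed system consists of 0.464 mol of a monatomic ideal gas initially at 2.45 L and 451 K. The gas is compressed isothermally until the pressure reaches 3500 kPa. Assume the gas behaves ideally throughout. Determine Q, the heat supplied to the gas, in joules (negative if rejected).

-2780 J

P₁ = nRT₁/V₁ = 0.464×8.314×451/2.45 = 710 kPa.
Isothermal: T stays 451 K; PV = const ⇒ V₂ = 0.497 L, P₂ = 3500 kPa.
ΔU = 0 (ideal gas, T constant).
W = nRT ln(V₂/V₁) = 0.464×8.314×451×ln(0.203) = -2780 J.
Q = ΔU + W = -2780 J.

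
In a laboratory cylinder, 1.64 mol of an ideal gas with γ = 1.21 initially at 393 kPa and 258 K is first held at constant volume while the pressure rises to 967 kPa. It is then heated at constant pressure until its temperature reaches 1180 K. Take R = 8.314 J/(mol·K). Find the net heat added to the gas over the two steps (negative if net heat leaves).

V₁ = nRT₁/P₁ = 1.64×8.314×258/393 = 8.95 L.
Step 1 — Isochoric: V stays 8.95 L; P/T = const ⇒ T₂ = 635 K, P₂ = 967 kPa.
W = 0 (no volume change).
ΔU = nCvΔT = 1.64×39.6×(635−258) = 24500 J.
Q = ΔU = 24500 J.
State after step 1: P = 967 kPa, V = 8.95 L, T = 635 K.
Step 2 — Isobaric: P stays 967 kPa; V/T = const ⇒ T₂ = 1180 K, V₂ = 16.6 L.
W = PΔV = 967×(16.6−8.95) kPa·L = 7430 J.
ΔU = nCvΔT = 1.64×39.6×(1180−635) = 35400 J.
Q = ΔU + W = nCpΔT = 42800 J.
Net over both steps: W = 7430 J, Q = 67300 J, ΔU = 59900 J.

67300 J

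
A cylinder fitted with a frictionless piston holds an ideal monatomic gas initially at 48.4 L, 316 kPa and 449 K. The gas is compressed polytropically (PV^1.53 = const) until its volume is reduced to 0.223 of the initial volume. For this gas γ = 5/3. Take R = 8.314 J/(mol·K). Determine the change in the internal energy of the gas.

27900 J

n = P₁V₁/(RT₁) = 316×48.4/(8.314×449) = 4.10 mol.
Polytropic n=1.53: T₂ = T₁(V₁/V₂)^(n−1) = 449×(4.48)^0.53 = 995 K; P₂ = P₁(V₁/V₂)^n = 3140 kPa.
For an ideal gas ΔU = nCvΔT with Cv = (3/2)R = 12.5 J/(mol·K).
ΔU = 4.10×12.5×(995−449) = 27900 J.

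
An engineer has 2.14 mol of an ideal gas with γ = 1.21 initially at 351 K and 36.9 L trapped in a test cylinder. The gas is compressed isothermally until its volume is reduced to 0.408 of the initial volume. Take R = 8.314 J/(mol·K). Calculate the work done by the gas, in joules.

P₁ = nRT₁/V₁ = 2.14×8.314×351/36.9 = 169 kPa.
Isothermal: T stays 351 K; PV = const ⇒ V₂ = 15.1 L, P₂ = 415 kPa.
W = nRT ln(V₂/V₁) = 2.14×8.314×351×ln(0.408) = -5600 J.

-5600 J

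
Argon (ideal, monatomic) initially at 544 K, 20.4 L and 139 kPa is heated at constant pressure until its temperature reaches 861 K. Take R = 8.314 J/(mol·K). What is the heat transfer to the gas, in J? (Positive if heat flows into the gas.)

n = P₁V₁/(RT₁) = 139×20.4/(8.314×544) = 0.627 mol.
Isobaric: P stays 139 kPa; V/T = const ⇒ T₂ = 861 K, V₂ = 32.3 L.
W = PΔV = 139×(32.3−20.4) kPa·L = 1650 J.
ΔU = nCvΔT = 0.627×12.5×(861−544) = 2480 J.
Q = ΔU + W = nCpΔT = 4130 J.

4130 J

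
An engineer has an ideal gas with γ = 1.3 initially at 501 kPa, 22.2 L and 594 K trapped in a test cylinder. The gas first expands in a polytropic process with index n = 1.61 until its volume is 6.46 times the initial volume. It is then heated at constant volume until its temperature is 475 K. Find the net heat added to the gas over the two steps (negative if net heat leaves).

4960 J

n = P₁V₁/(RT₁) = 501×22.2/(8.314×594) = 2.25 mol.
Step 1 — Polytropic n=1.61: T₂ = T₁(V₁/V₂)^(n−1) = 594×(0.155)^0.61 = 190 K; P₂ = P₁(V₁/V₂)^n = 24.9 kPa.
W = (P₁V₁−P₂V₂)/(n−1) = (501×22.2−24.9×143)/0.61 = 12400 J.
ΔU = nCvΔT = 2.25×27.7×(190−594) = -25200 J.
Q = ΔU + W = -12800 J.
State after step 1: P = 24.9 kPa, V = 143 L, T = 190 K.
Step 2 — Isochoric: V stays 143 L; P/T = const ⇒ T₂ = 475 K, P₂ = 62.0 kPa.
W = 0 (no volume change).
ΔU = nCvΔT = 2.25×27.7×(475−190) = 17800 J.
Q = ΔU = 17800 J.
Net over both steps: W = 12400 J, Q = 4960 J, ΔU = -7430 J.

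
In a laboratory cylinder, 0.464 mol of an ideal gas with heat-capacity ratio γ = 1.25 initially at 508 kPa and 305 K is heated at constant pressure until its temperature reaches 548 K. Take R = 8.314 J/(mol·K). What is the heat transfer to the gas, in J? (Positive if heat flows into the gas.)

4690 J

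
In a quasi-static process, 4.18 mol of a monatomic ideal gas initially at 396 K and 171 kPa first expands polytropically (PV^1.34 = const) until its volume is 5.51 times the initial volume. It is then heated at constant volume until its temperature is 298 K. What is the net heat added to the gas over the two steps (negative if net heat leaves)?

V₁ = nRT₁/P₁ = 4.18×8.314×396/171 = 80.5 L.
Step 1 — Polytropic n=1.34: T₂ = T₁(V₁/V₂)^(n−1) = 396×(0.181)^0.34 = 222 K; P₂ = P₁(V₁/V₂)^n = 17.4 kPa.
W = (P₁V₁−P₂V₂)/(n−1) = (171×80.5−17.4×443)/0.34 = 17800 J.
ΔU = nCvΔT = 4.18×12.5×(222−396) = -9090 J.
Q = ΔU + W = 8730 J.
State after step 1: P = 17.4 kPa, V = 443 L, T = 222 K.
Step 2 — Isochoric: V stays 443 L; P/T = const ⇒ T₂ = 298 K, P₂ = 23.4 kPa.
W = 0 (no volume change).
ΔU = nCvΔT = 4.18×12.5×(298−222) = 3980 J.
Q = ΔU = 3980 J.
Net over both steps: W = 17800 J, Q = 12700 J, ΔU = -5110 J.

12700 J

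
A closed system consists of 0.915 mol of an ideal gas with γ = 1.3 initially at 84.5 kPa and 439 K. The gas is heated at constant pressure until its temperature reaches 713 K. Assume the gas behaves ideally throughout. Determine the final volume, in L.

64.2 L

V₁ = nRT₁/P₁ = 0.915×8.314×439/84.5 = 39.5 L.
Isobaric: P stays 84.5 kPa; V/T = const ⇒ T₂ = 713 K, V₂ = 64.2 L.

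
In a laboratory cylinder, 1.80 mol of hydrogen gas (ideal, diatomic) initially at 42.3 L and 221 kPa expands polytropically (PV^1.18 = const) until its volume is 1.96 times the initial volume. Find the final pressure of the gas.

99.9 kPa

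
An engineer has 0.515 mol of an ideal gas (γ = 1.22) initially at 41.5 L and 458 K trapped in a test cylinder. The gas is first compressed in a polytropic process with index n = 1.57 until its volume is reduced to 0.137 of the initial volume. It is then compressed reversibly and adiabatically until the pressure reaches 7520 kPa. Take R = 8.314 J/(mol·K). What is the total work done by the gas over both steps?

P₁ = nRT₁/V₁ = 0.515×8.314×458/41.5 = 47.3 kPa.
Step 1 — Polytropic n=1.57: T₂ = T₁(V₁/V₂)^(n−1) = 458×(7.30)^0.57 = 1420 K; P₂ = P₁(V₁/V₂)^n = 1070 kPa.
W = (P₁V₁−P₂V₂)/(n−1) = (47.3×41.5−1070×5.69)/0.57 = -7240 J.
ΔU = nCvΔT = 0.515×37.8×(1420−458) = 18800 J.
Q = ΔU + W = 11500 J.
State after step 1: P = 1070 kPa, V = 5.69 L, T = 1420 K.
Step 2 — Adiabatic: T₂/T₁ = (P₂/P₁)^((γ−1)/γ) ⇒ T₂ = 1420×(7.02)^0.180 = 2020 K; V₂ = 1.15 L.
ΔU = nCvΔT = 0.515×37.8×(2020−1420) = 11700 J.
Q = 0 for an adiabatic process, so W = −ΔU = -11700 J.
Net over both steps: W = -18900 J, Q = 11500 J, ΔU = 30400 J.

-18900 J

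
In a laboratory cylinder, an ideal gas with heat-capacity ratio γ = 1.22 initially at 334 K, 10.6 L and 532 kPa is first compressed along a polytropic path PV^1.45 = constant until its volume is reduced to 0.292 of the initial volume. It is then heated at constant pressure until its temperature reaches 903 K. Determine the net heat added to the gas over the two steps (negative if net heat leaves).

39800 J

n = P₁V₁/(RT₁) = 532×10.6/(8.314×334) = 2.03 mol.
Step 1 — Polytropic n=1.45: T₂ = T₁(V₁/V₂)^(n−1) = 334×(3.42)^0.45 = 581 K; P₂ = P₁(V₁/V₂)^n = 3170 kPa.
W = (P₁V₁−P₂V₂)/(n−1) = (532×10.6−3170×3.10)/0.45 = -9270 J.
ΔU = nCvΔT = 2.03×37.8×(581−334) = 19000 J.
Q = ΔU + W = 9700 J.
State after step 1: P = 3170 kPa, V = 3.10 L, T = 581 K.
Step 2 — Isobaric: P stays 3170 kPa; V/T = const ⇒ T₂ = 903 K, V₂ = 4.81 L.
W = PΔV = 3170×(4.81−3.10) kPa·L = 5430 J.
ΔU = nCvΔT = 2.03×37.8×(903−581) = 24700 J.
Q = ΔU + W = nCpΔT = 30100 J.
Net over both steps: W = -3840 J, Q = 39800 J, ΔU = 43700 J.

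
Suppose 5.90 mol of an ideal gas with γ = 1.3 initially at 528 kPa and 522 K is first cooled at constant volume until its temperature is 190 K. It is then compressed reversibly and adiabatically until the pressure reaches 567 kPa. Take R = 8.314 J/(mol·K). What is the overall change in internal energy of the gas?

V₁ = nRT₁/P₁ = 5.90×8.314×522/528 = 48.5 L.
Step 1 — Isochoric: V stays 48.5 L; P/T = const ⇒ T₂ = 190 K, P₂ = 192 kPa.
W = 0 (no volume change).
ΔU = nCvΔT = 5.90×27.7×(190−522) = -54300 J.
Q = ΔU = -54300 J.
State after step 1: P = 192 kPa, V = 48.5 L, T = 190 K.
Step 2 — Adiabatic: T₂/T₁ = (P₂/P₁)^((γ−1)/γ) ⇒ T₂ = 190×(2.95)^0.231 = 244 K; V₂ = 21.1 L.
ΔU = nCvΔT = 5.90×27.7×(244−190) = 8810 J.
Q = 0 for an adiabatic process, so W = −ΔU = -8810 J.
Net over both steps: W = -8810 J, Q = -54300 J, ΔU = -45500 J.

-45500 J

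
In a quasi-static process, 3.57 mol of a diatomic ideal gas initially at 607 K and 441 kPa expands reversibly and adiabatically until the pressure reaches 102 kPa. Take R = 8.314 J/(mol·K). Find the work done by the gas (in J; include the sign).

15400 J

V₁ = nRT₁/P₁ = 3.57×8.314×607/441 = 40.9 L.
Adiabatic: T₂/T₁ = (P₂/P₁)^((γ−1)/γ) ⇒ T₂ = 607×(0.231)^0.286 = 400 K; V₂ = 116 L.
ΔU = nCvΔT = 3.57×20.8×(400−607) = -15400 J.
Q = 0 for an adiabatic process, so W = −ΔU = 15400 J.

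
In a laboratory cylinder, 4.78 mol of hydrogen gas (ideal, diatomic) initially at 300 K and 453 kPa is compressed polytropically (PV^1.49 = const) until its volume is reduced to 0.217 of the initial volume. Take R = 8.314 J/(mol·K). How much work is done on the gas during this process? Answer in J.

V₁ = nRT₁/P₁ = 4.78×8.314×300/453 = 26.3 L.
Polytropic n=1.49: T₂ = T₁(V₁/V₂)^(n−1) = 300×(4.61)^0.49 = 634 K; P₂ = P₁(V₁/V₂)^n = 4410 kPa.
W = (P₁V₁−P₂V₂)/(n−1) = (453×26.3−4410×5.71)/0.49 = -27100 J.
Work done on the gas = −W_by = 27100 J.

27100 J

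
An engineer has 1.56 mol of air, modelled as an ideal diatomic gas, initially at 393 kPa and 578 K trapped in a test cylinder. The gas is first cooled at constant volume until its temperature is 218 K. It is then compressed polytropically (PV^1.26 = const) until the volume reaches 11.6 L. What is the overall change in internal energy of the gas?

-10700 J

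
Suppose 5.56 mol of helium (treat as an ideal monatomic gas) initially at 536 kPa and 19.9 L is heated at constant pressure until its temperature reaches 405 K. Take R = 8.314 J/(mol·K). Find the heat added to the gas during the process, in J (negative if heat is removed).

20100 J

T₁ = P₁V₁/(nR) = 536×19.9/(5.56×8.314) = 231 K.
Isobaric: P stays 536 kPa; V/T = const ⇒ T₂ = 405 K, V₂ = 34.9 L.
W = PΔV = 536×(34.9−19.9) kPa·L = 8060 J.
ΔU = nCvΔT = 5.56×12.5×(405−231) = 12100 J.
Q = ΔU + W = nCpΔT = 20100 J.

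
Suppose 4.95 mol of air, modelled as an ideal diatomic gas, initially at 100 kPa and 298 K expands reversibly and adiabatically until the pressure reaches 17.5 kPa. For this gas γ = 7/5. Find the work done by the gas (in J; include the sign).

V₁ = nRT₁/P₁ = 4.95×8.314×298/100 = 123 L.
Adiabatic: T₂/T₁ = (P₂/P₁)^((γ−1)/γ) ⇒ T₂ = 298×(0.175)^0.286 = 181 K; V₂ = 426 L.
ΔU = nCvΔT = 4.95×20.8×(181−298) = -12000 J.
Q = 0 for an adiabatic process, so W = −ΔU = 12000 J.

12000 J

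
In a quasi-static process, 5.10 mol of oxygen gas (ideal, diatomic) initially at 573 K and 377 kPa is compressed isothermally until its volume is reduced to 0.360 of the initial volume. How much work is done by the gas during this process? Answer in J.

-24800 J

V₁ = nRT₁/P₁ = 5.10×8.314×573/377 = 64.4 L.
Isothermal: T stays 573 K; PV = const ⇒ V₂ = 23.2 L, P₂ = 1050 kPa.
W = nRT ln(V₂/V₁) = 5.10×8.314×573×ln(0.360) = -24800 J.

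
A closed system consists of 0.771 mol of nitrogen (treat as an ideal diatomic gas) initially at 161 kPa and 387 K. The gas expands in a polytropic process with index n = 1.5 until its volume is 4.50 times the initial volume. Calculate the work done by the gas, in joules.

V₁ = nRT₁/P₁ = 0.771×8.314×387/161 = 15.4 L.
Polytropic n=1.5: T₂ = T₁(V₁/V₂)^(n−1) = 387×(0.222)^0.50 = 182 K; P₂ = P₁(V₁/V₂)^n = 16.9 kPa.
W = (P₁V₁−P₂V₂)/(n−1) = (161×15.4−16.9×69.3)/0.50 = 2620 J.

2620 J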